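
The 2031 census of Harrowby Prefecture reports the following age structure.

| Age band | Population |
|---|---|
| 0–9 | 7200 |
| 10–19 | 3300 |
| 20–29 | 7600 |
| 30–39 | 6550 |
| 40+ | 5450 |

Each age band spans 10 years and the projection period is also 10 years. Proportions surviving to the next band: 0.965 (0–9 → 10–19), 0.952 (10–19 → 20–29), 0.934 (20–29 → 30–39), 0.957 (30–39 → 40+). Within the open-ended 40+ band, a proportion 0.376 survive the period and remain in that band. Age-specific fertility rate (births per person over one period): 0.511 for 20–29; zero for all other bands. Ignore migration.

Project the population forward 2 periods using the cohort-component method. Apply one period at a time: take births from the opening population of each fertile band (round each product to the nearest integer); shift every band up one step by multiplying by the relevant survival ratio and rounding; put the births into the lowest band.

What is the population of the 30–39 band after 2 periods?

Numbering the groups 1..5 from youngest to oldest:
— Period 1 —
Births: 7600 × 0.511 = 3884
Group 2: 7200 × 0.965 = 6948
Group 3: 3300 × 0.952 = 3142
Group 4: 7600 × 0.934 = 7098
Group 5: 6550 × 0.957 + 5450 × 0.376 = 6268 + 2049 = 8317
Population now: 0–9=3884, 10–19=6948, 20–29=3142, 30–39=7098, 40+=8317
— Period 2 —
Births: 3142 × 0.511 = 1606
Group 2: 3884 × 0.965 = 3748
Group 3: 6948 × 0.952 = 6614
Group 4: 3142 × 0.934 = 2935
Group 5: 7098 × 0.957 + 8317 × 0.376 = 6793 + 3127 = 9920
Population now: 0–9=1606, 10–19=3748, 20–29=6614, 30–39=2935, 40+=9920

2935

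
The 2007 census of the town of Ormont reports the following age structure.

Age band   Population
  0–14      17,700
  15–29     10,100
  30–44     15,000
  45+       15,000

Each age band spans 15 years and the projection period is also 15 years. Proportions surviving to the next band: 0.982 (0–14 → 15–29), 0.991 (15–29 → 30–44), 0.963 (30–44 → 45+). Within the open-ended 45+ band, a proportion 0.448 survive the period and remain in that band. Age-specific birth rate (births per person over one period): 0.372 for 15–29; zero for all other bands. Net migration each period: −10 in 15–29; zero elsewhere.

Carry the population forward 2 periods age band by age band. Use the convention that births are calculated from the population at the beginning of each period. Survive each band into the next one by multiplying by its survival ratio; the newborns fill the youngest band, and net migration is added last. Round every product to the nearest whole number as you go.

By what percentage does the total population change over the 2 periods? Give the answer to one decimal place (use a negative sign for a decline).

-19.6

Call the bands 1 to 4, youngest first.
After projecting period 1:
Births: 10100 × 0.372 = 3757
Band 2: 17700 × 0.982 = 17381
Band 3: 10100 × 0.991 = 10009
Band 4: 15000 × 0.963 + 15000 × 0.448 = 14445 + 6720 = 21165
Net migration: Band 2 − 10 → 17371
Giving 3757 / 17371 / 10009 / 21165.
After projecting period 2:
Births: 17371 × 0.372 = 6462
Band 2: 3757 × 0.982 = 3689
Band 3: 17371 × 0.991 = 17215
Band 4: 10009 × 0.963 + 21165 × 0.448 = 9639 + 9482 = 19121
Net migration: Band 2 − 10 → 3679
Giving 6462 / 3679 / 17215 / 19121.
Total: 57800 → 46477; change = -11323; percentage change = -19.6%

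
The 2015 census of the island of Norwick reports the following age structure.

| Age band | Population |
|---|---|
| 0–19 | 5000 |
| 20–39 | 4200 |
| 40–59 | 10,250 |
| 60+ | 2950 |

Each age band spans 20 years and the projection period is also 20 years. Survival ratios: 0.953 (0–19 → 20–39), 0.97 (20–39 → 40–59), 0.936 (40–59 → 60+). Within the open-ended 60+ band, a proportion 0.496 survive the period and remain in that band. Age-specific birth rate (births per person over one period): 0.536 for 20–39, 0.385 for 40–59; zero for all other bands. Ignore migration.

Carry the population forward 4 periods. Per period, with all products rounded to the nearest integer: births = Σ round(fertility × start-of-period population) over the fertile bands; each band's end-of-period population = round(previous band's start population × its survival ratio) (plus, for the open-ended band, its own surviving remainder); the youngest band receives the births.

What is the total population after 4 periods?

22629

Period 1.
Births: 4200 × 0.536 = 2251 ; 10250 × 0.385 = 3946 — total 6197
20–39: 5000 × 0.953 = 4765
40–59: 4200 × 0.97 = 4074
60+: 10250 × 0.936 + 2950 × 0.496 = 9594 + 1463 = 11057
Giving 6197 / 4765 / 4074 / 11057.
Period 2.
Births: 4765 × 0.536 = 2554 ; 4074 × 0.385 = 1568 — total 4122
20–39: 6197 × 0.953 = 5906
40–59: 4765 × 0.97 = 4622
60+: 4074 × 0.936 + 11057 × 0.496 = 3813 + 5484 = 9297
Giving 4122 / 5906 / 4622 / 9297.
Period 3.
Births: 5906 × 0.536 = 3166 ; 4622 × 0.385 = 1779 — total 4945
20–39: 4122 × 0.953 = 3928
40–59: 5906 × 0.97 = 5729
60+: 4622 × 0.936 + 9297 × 0.496 = 4326 + 4611 = 8937
Giving 4945 / 3928 / 5729 / 8937.
Period 4.
Births: 3928 × 0.536 = 2105 ; 5729 × 0.385 = 2206 — total 4311
20–39: 4945 × 0.953 = 4713
40–59: 3928 × 0.97 = 3810
60+: 5729 × 0.936 + 8937 × 0.496 = 5362 + 4433 = 9795
Giving 4311 / 4713 / 3810 / 9795.
Total after period 4: 4311 + 4713 + 3810 + 9795 = 22629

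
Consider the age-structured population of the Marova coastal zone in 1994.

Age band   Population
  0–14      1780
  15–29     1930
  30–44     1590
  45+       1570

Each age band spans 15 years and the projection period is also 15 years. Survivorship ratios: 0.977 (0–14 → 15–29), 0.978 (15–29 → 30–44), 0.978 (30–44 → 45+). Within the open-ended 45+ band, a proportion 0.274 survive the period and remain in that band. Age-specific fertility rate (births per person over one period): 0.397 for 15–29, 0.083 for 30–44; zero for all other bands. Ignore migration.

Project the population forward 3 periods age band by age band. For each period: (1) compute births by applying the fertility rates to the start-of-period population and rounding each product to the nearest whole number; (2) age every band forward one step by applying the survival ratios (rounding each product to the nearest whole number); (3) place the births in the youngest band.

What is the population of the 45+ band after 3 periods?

Numbering the bands 1..4 from youngest to oldest:
Period 1.
Births: 1930 × 0.397 = 766  |  1590 × 0.083 = 132 ⇒ total 898
Band 2: 1780 × 0.977 = 1739
Band 3: 1930 × 0.978 = 1888
Band 4: 1590 × 0.978 + 1570 × 0.274 = 1555 + 430 = 1985
Giving 898 / 1739 / 1888 / 1985.
Period 2.
Births: 1739 × 0.397 = 690  |  1888 × 0.083 = 157 ⇒ total 847
Band 2: 898 × 0.977 = 877
Band 3: 1739 × 0.978 = 1701
Band 4: 1888 × 0.978 + 1985 × 0.274 = 1846 + 544 = 2390
Giving 847 / 877 / 1701 / 2390.
Period 3.
Births: 877 × 0.397 = 348  |  1701 × 0.083 = 141 ⇒ total 489
Band 2: 847 × 0.977 = 828
Band 3: 877 × 0.978 = 858
Band 4: 1701 × 0.978 + 2390 × 0.274 = 1664 + 655 = 2319
Giving 489 / 828 / 858 / 2319.

2319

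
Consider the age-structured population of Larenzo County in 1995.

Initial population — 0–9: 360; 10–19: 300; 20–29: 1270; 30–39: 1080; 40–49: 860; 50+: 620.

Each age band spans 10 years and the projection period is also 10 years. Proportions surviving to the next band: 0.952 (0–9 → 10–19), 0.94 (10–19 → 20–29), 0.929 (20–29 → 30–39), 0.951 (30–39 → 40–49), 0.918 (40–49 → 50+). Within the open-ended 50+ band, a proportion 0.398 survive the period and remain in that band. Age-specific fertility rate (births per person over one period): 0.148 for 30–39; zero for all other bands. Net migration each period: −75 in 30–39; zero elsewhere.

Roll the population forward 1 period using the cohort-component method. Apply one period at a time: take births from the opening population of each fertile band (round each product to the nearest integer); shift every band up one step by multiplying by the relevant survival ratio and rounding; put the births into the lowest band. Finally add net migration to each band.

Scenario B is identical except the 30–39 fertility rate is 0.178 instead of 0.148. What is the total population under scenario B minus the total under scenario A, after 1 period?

32

Call the bands 1 to 6, youngest first.
After projecting period 1:
Births: 1080 * 0.148 = 160
Band 2: 360 * 0.952 = 343
Band 3: 300 * 0.94 = 282
Band 4: 1270 * 0.929 = 1180
Band 5: 1080 * 0.951 = 1027
Band 6: 860 * 0.918 + 620 * 0.398 = 789 + 247 = 1036
Net migration: Band 4 − 75 → 1105
Population now: 0–9=160, 10–19=343, 20–29=282, 30–39=1105, 40–49=1027, 50+=1036
Scenario A total after 1 period: 3953
Scenario B projection —
After projecting period 1:
Births: 1080 * 0.178 = 192
Band 2: 360 * 0.952 = 343
Band 3: 300 * 0.94 = 282
Band 4: 1270 * 0.929 = 1180
Band 5: 1080 * 0.951 = 1027
Band 6: 860 * 0.918 + 620 * 0.398 = 789 + 247 = 1036
Net migration: Band 4 − 75 → 1105
Population now: 0–9=192, 10–19=343, 20–29=282, 30–39=1105, 40–49=1027, 50+=1036
Scenario B total after 1 period: 3985
Difference B − A = 3985 − 3953 = 32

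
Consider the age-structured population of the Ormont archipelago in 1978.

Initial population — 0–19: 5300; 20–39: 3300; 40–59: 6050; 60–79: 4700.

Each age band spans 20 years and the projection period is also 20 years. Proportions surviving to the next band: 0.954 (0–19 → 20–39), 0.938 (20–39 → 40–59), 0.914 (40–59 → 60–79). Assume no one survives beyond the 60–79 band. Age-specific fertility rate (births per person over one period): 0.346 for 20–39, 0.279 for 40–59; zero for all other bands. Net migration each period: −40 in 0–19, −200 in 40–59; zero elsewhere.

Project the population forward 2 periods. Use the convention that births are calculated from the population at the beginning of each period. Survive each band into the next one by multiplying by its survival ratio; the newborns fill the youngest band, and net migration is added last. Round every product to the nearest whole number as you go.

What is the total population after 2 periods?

12368

Call the groups 1 to 4, youngest first.
[period 1]
Births: 3300 × 0.346 = 1142  |  6050 × 0.279 = 1688 — total 2830
Group 2: 5300 × 0.954 = 5056
Group 3: 3300 × 0.938 = 3095
Group 4: 6050 × 0.914 = 5530
Net migration: Group 1 − 40 → 2790; Group 3 − 200 → 2895
→ [2790, 5056, 2895, 5530]
[period 2]
Births: 5056 × 0.346 = 1749  |  2895 × 0.279 = 808 — total 2557
Group 2: 2790 × 0.954 = 2662
Group 3: 5056 × 0.938 = 4743
Group 4: 2895 × 0.914 = 2646
Net migration: Group 1 − 40 → 2517; Group 3 − 200 → 4543
→ [2517, 2662, 4543, 2646]
Total after period 2: 2517 + 2662 + 4543 + 2646 = 12368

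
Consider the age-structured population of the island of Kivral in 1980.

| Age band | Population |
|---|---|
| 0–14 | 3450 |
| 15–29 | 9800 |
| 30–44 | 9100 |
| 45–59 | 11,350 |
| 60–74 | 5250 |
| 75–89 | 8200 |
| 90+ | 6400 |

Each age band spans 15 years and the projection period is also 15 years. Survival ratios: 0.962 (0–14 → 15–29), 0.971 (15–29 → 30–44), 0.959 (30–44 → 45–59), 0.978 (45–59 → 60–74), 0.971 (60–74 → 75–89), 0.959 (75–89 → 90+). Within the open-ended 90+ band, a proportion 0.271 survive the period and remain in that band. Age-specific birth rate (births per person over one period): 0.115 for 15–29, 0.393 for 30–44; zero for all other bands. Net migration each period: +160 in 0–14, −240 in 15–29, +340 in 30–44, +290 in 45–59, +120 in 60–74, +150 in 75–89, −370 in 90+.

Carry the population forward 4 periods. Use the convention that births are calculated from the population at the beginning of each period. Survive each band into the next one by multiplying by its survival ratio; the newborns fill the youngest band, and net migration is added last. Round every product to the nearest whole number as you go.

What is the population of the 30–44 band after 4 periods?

4205

Let band 1 be 0–14 through band 7 = 90+.
— Period 1 —
Births: 9800 × 0.115 = 1127  |  9100 × 0.393 = 3576 ⇒ total 4703
Band 2: 3450 × 0.962 = 3319
Band 3: 9800 × 0.971 = 9516
Band 4: 9100 × 0.959 = 8727
Band 5: 11350 × 0.978 = 11100
Band 6: 5250 × 0.971 = 5098
Band 7: 8200 × 0.959 + 6400 × 0.271 = 7864 + 1734 = 9598
Net migration: Band 1 + 160 → 4863; Band 2 − 240 → 3079; Band 3 + 340 → 9856; Band 4 + 290 → 9017; Band 5 + 120 → 11220; Band 6 + 150 → 5248; Band 7 − 370 → 9228
End of period: [4863, 3079, 9856, 9017, 11220, 5248, 9228]
— Period 2 —
Births: 3079 × 0.115 = 354  |  9856 × 0.393 = 3873 ⇒ total 4227
Band 2: 4863 × 0.962 = 4678
Band 3: 3079 × 0.971 = 2990
Band 4: 9856 × 0.959 = 9452
Band 5: 9017 × 0.978 = 8819
Band 6: 11220 × 0.971 = 10895
Band 7: 5248 × 0.959 + 9228 × 0.271 = 5033 + 2501 = 7534
Net migration: Band 1 + 160 → 4387; Band 2 − 240 → 4438; Band 3 + 340 → 3330; Band 4 + 290 → 9742; Band 5 + 120 → 8939; Band 6 + 150 → 11045; Band 7 − 370 → 7164
End of period: [4387, 4438, 3330, 9742, 8939, 11045, 7164]
— Period 3 —
Births: 4438 × 0.115 = 510  |  3330 × 0.393 = 1309 ⇒ total 1819
Band 2: 4387 × 0.962 = 4220
Band 3: 4438 × 0.971 = 4309
Band 4: 3330 × 0.959 = 3193
Band 5: 9742 × 0.978 = 9528
Band 6: 8939 × 0.971 = 8680
Band 7: 11045 × 0.959 + 7164 × 0.271 = 10592 + 1941 = 12533
Net migration: Band 1 + 160 → 1979; Band 2 − 240 → 3980; Band 3 + 340 → 4649; Band 4 + 290 → 3483; Band 5 + 120 → 9648; Band 6 + 150 → 8830; Band 7 − 370 → 12163
End of period: [1979, 3980, 4649, 3483, 9648, 8830, 12163]
— Period 4 —
Births: 3980 × 0.115 = 458  |  4649 × 0.393 = 1827 ⇒ total 2285
Band 2: 1979 × 0.962 = 1904
Band 3: 3980 × 0.971 = 3865
Band 4: 4649 × 0.959 = 4458
Band 5: 3483 × 0.978 = 3406
Band 6: 9648 × 0.971 = 9368
Band 7: 8830 × 0.959 + 12163 × 0.271 = 8468 + 3296 = 11764
Net migration: Band 1 + 160 → 2445; Band 2 − 240 → 1664; Band 3 + 340 → 4205; Band 4 + 290 → 4748; Band 5 + 120 → 3526; Band 6 + 150 → 9518; Band 7 − 370 → 11394
End of period: [2445, 1664, 4205, 4748, 3526, 9518, 11394]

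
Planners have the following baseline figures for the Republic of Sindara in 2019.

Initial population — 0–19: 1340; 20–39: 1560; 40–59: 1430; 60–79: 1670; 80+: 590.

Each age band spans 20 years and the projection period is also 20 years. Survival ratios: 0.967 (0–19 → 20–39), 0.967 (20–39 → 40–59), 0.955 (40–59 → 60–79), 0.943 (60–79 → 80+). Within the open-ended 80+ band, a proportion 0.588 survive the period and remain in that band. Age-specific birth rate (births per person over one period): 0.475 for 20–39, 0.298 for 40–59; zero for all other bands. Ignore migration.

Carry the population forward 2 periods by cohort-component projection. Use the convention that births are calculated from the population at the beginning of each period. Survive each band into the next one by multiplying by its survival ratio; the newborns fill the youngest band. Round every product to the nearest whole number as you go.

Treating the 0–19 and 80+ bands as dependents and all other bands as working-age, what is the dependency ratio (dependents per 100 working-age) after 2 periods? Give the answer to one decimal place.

91.2

[period 1]
Births: 1560 × 0.475 = 741 ; 1430 × 0.298 = 426 ⇒ total 1167
20–39: 1340 × 0.967 = 1296
40–59: 1560 × 0.967 = 1509
60–79: 1430 × 0.955 = 1366
80+: 1670 × 0.943 + 590 × 0.588 = 1575 + 347 = 1922
End of period: [1167, 1296, 1509, 1366, 1922]
[period 2]
Births: 1296 × 0.475 = 616 ; 1509 × 0.298 = 450 ⇒ total 1066
20–39: 1167 × 0.967 = 1128
40–59: 1296 × 0.967 = 1253
60–79: 1509 × 0.955 = 1441
80+: 1366 × 0.943 + 1922 × 0.588 = 1288 + 1130 = 2418
End of period: [1066, 1128, 1253, 1441, 2418]
Dependents (band 0–19 + band 80+) = 1066 + 2418 = 3484; working-age = 3822; ratio = 3484/3822 × 100 = 91.2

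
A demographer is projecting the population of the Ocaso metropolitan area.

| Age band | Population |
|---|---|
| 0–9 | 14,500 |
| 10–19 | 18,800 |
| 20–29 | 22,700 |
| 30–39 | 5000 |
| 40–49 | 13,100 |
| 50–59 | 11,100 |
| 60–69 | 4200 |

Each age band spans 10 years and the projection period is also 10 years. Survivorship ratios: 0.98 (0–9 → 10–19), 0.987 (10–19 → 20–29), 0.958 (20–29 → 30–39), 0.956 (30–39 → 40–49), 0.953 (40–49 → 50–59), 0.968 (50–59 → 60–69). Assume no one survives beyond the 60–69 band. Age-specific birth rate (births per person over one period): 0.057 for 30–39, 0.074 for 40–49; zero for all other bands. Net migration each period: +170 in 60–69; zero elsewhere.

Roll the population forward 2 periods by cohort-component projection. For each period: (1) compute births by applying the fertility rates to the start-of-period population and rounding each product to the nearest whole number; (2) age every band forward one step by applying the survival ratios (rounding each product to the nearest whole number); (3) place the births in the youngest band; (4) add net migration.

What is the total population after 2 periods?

72225

Period 1.
Births: 5000 * 0.057 = 285, 13100 * 0.074 = 969 — total 1254
10–19: 14500 * 0.98 = 14210
20–29: 18800 * 0.987 = 18556
30–39: 22700 * 0.958 = 21747
40–49: 5000 * 0.956 = 4780
50–59: 13100 * 0.953 = 12484
60–69: 11100 * 0.968 = 10745
Net migration: 60–69 + 170 → 10915
Giving 1254 / 14210 / 18556 / 21747 / 4780 / 12484 / 10915.
Period 2.
Births: 21747 * 0.057 = 1240, 4780 * 0.074 = 354 — total 1594
10–19: 1254 * 0.98 = 1229
20–29: 14210 * 0.987 = 14025
30–39: 18556 * 0.958 = 17777
40–49: 21747 * 0.956 = 20790
50–59: 4780 * 0.953 = 4555
60–69: 12484 * 0.968 = 12085
Net migration: 60–69 + 170 → 12255
Giving 1594 / 1229 / 14025 / 17777 / 20790 / 4555 / 12255.
Total after period 2: 1594 + 1229 + 14025 + 17777 + 20790 + 4555 + 12255 = 72225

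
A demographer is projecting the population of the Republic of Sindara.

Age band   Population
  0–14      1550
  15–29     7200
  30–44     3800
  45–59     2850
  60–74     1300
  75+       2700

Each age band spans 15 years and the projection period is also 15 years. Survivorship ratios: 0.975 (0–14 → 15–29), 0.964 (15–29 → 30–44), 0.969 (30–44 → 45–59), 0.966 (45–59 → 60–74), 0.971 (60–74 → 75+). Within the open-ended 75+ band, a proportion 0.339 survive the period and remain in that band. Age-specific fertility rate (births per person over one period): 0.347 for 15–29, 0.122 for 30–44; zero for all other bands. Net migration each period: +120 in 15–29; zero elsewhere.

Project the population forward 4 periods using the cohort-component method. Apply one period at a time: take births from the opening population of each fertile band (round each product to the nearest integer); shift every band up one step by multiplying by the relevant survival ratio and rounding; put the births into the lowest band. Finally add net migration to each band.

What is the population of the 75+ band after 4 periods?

7872

Period 1.
Births: 7200 × 0.347 = 2498 ; 3800 × 0.122 = 464 — total 2962
15–29: 1550 × 0.975 = 1511
30–44: 7200 × 0.964 = 6941
45–59: 3800 × 0.969 = 3682
60–74: 2850 × 0.966 = 2753
75+: 1300 × 0.971 + 2700 × 0.339 = 1262 + 915 = 2177
Net migration: 15–29 + 120 → 1631
End of period: [2962, 1631, 6941, 3682, 2753, 2177]
Period 2.
Births: 1631 × 0.347 = 566 ; 6941 × 0.122 = 847 — total 1413
15–29: 2962 × 0.975 = 2888
30–44: 1631 × 0.964 = 1572
45–59: 6941 × 0.969 = 6726
60–74: 3682 × 0.966 = 3557
75+: 2753 × 0.971 + 2177 × 0.339 = 2673 + 738 = 3411
Net migration: 15–29 + 120 → 3008
End of period: [1413, 3008, 1572, 6726, 3557, 3411]
Period 3.
Births: 3008 × 0.347 = 1044 ; 1572 × 0.122 = 192 — total 1236
15–29: 1413 × 0.975 = 1378
30–44: 3008 × 0.964 = 2900
45–59: 1572 × 0.969 = 1523
60–74: 6726 × 0.966 = 6497
75+: 3557 × 0.971 + 3411 × 0.339 = 3454 + 1156 = 4610
Net migration: 15–29 + 120 → 1498
End of period: [1236, 1498, 2900, 1523, 6497, 4610]
Period 4.
Births: 1498 × 0.347 = 520 ; 2900 × 0.122 = 354 — total 874
15–29: 1236 × 0.975 = 1205
30–44: 1498 × 0.964 = 1444
45–59: 2900 × 0.969 = 2810
60–74: 1523 × 0.966 = 1471
75+: 6497 × 0.971 + 4610 × 0.339 = 6309 + 1563 = 7872
Net migration: 15–29 + 120 → 1325
End of period: [874, 1325, 1444, 2810, 1471, 7872]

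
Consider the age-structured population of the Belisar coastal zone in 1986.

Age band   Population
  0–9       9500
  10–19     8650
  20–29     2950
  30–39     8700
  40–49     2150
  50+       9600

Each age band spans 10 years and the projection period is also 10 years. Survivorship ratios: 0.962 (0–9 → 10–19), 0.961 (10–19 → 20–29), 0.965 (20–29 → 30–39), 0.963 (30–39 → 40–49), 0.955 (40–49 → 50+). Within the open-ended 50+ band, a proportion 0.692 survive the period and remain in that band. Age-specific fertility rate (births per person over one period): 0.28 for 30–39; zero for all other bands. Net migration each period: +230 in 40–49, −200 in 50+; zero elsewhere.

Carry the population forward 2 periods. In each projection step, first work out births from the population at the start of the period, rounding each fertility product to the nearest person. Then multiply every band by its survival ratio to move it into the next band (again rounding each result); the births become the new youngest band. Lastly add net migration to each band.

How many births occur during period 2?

— Period 1 —
Births: 8700 × 0.28 = 2436
10–19: 9500 × 0.962 = 9139
20–29: 8650 × 0.961 = 8313
30–39: 2950 × 0.965 = 2847
40–49: 8700 × 0.963 = 8378
50+: 2150 × 0.955 + 9600 × 0.692 = 2053 + 6643 = 8696
Net migration: 40–49 + 230 → 8608; 50+ − 200 → 8496
→ [2436, 9139, 8313, 2847, 8608, 8496]
— Period 2 —
Births: 2847 × 0.28 = 797
10–19: 2436 × 0.962 = 2343
20–29: 9139 × 0.961 = 8783
30–39: 8313 × 0.965 = 8022
40–49: 2847 × 0.963 = 2742
50+: 8608 × 0.955 + 8496 × 0.692 = 8221 + 5879 = 14100
Net migration: 40–49 + 230 → 2972; 50+ − 200 → 13900
→ [797, 2343, 8783, 8022, 2972, 13900]

797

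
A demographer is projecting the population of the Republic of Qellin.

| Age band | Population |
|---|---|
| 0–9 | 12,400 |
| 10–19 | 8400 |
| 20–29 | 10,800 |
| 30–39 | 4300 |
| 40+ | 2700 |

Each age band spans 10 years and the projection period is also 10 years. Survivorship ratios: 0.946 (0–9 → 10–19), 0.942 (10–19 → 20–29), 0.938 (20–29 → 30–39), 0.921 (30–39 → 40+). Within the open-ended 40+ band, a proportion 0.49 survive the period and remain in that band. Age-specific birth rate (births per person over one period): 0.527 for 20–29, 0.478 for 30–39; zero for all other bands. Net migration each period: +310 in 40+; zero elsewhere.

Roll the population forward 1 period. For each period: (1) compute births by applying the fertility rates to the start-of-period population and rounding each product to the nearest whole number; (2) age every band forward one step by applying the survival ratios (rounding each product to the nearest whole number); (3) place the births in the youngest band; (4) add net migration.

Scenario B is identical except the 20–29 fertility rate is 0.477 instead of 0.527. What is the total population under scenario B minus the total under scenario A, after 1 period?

-540

[period 1]
Births: 10800 × 0.527 = 5692 ; 4300 × 0.478 = 2055 → 7747
10–19: 12400 × 0.946 = 11730
20–29: 8400 × 0.942 = 7913
30–39: 10800 × 0.938 = 10130
40+: 4300 × 0.921 + 2700 × 0.49 = 3960 + 1323 = 5283
Net migration: 40+ + 310 → 5593
→ [7747, 11730, 7913, 10130, 5593]
Scenario A total after 1 period: 43113
Scenario B projection —
[period 1]
Births: 10800 × 0.477 = 5152 ; 4300 × 0.478 = 2055 → 7207
10–19: 12400 × 0.946 = 11730
20–29: 8400 × 0.942 = 7913
30–39: 10800 × 0.938 = 10130
40+: 4300 × 0.921 + 2700 × 0.49 = 3960 + 1323 = 5283
Net migration: 40+ + 310 → 5593
→ [7207, 11730, 7913, 10130, 5593]
Scenario B total after 1 period: 42573
Difference B − A = 42573 − 43113 = -540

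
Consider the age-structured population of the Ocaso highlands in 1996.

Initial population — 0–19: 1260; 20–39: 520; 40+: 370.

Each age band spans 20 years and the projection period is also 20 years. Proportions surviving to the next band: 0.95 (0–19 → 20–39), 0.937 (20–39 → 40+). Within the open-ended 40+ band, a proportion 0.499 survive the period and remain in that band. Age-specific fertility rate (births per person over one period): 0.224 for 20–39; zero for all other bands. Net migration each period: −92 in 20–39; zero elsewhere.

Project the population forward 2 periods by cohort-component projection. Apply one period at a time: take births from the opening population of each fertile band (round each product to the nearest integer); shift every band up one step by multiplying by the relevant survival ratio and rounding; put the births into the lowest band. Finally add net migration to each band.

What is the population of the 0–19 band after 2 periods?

248

Let band 1 be 0–19 through band 3 = 40+.
Period 1.
Births: 520 * 0.224 = 116
Band 2: 1260 * 0.95 = 1197
Band 3: 520 * 0.937 + 370 * 0.499 = 487 + 185 = 672
Net migration: Band 2 − 92 → 1105
Population now: 0–19=116, 20–39=1105, 40+=672
Period 2.
Births: 1105 * 0.224 = 248
Band 2: 116 * 0.95 = 110
Band 3: 1105 * 0.937 + 672 * 0.499 = 1035 + 335 = 1370
Net migration: Band 2 − 92 → 18
Population now: 0–19=248, 20–39=18, 40+=1370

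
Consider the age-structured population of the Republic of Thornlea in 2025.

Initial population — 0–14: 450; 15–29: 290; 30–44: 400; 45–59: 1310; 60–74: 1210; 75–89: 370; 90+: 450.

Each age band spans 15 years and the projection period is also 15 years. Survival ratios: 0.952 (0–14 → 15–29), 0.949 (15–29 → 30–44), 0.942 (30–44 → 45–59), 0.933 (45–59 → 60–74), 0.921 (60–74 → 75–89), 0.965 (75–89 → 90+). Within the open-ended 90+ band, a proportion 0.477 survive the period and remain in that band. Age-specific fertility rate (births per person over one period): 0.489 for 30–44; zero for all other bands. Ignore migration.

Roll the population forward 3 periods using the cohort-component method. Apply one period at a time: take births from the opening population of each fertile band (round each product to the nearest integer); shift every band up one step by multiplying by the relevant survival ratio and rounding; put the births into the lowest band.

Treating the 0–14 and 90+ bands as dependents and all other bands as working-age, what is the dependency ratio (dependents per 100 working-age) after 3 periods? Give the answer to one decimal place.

153.9

Period 1.
Births: 400 × 0.489 = 196
15–29: 450 × 0.952 = 428
30–44: 290 × 0.949 = 275
45–59: 400 × 0.942 = 377
60–74: 1310 × 0.933 = 1222
75–89: 1210 × 0.921 = 1114
90+: 370 × 0.965 + 450 × 0.477 = 357 + 215 = 572
End of period: [196, 428, 275, 377, 1222, 1114, 572]
Period 2.
Births: 275 × 0.489 = 134
15–29: 196 × 0.952 = 187
30–44: 428 × 0.949 = 406
45–59: 275 × 0.942 = 259
60–74: 377 × 0.933 = 352
75–89: 1222 × 0.921 = 1125
90+: 1114 × 0.965 + 572 × 0.477 = 1075 + 273 = 1348
End of period: [134, 187, 406, 259, 352, 1125, 1348]
Period 3.
Births: 406 × 0.489 = 199
15–29: 134 × 0.952 = 128
30–44: 187 × 0.949 = 177
45–59: 406 × 0.942 = 382
60–74: 259 × 0.933 = 242
75–89: 352 × 0.921 = 324
90+: 1125 × 0.965 + 1348 × 0.477 = 1086 + 643 = 1729
End of period: [199, 128, 177, 382, 242, 324, 1729]
Dependents (band 0–14 + band 90+) = 199 + 1729 = 1928; working-age = 1253; ratio = 1928/1253 × 100 = 153.9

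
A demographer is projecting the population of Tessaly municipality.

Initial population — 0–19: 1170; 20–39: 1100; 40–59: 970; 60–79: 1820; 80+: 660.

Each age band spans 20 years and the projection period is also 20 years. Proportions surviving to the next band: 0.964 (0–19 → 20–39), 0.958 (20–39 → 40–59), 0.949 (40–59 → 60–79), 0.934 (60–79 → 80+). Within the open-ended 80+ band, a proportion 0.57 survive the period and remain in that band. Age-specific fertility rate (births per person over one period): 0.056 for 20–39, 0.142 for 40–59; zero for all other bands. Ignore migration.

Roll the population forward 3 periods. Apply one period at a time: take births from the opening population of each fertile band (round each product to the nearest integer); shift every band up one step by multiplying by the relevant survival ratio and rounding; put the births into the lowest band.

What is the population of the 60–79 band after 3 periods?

1026

Let band 1 be 0–19 through band 5 = 80+.
Period 1.
Births: 1100 * 0.056 = 62 ; 970 * 0.142 = 138 — total 200
Band 2: 1170 * 0.964 = 1128
Band 3: 1100 * 0.958 = 1054
Band 4: 970 * 0.949 = 921
Band 5: 1820 * 0.934 + 660 * 0.57 = 1700 + 376 = 2076
→ [200, 1128, 1054, 921, 2076]
Period 2.
Births: 1128 * 0.056 = 63 ; 1054 * 0.142 = 150 — total 213
Band 2: 200 * 0.964 = 193
Band 3: 1128 * 0.958 = 1081
Band 4: 1054 * 0.949 = 1000
Band 5: 921 * 0.934 + 2076 * 0.57 = 860 + 1183 = 2043
→ [213, 193, 1081, 1000, 2043]
Period 3.
Births: 193 * 0.056 = 11 ; 1081 * 0.142 = 154 — total 165
Band 2: 213 * 0.964 = 205
Band 3: 193 * 0.958 = 185
Band 4: 1081 * 0.949 = 1026
Band 5: 1000 * 0.934 + 2043 * 0.57 = 934 + 1165 = 2099
→ [165, 205, 185, 1026, 2099]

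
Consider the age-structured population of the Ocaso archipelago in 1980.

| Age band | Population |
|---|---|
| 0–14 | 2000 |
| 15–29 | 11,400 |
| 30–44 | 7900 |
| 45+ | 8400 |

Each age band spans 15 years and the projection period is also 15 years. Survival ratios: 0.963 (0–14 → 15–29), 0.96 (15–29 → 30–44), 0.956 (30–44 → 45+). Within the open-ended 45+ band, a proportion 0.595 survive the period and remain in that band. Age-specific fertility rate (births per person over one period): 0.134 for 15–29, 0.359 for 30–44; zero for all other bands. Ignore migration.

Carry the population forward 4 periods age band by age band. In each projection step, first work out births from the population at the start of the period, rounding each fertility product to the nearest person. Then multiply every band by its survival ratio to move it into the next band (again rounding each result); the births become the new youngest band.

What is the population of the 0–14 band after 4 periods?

— Period 1 —
Births: 11400 * 0.134 = 1528 ; 7900 * 0.359 = 2836 ⇒ total 4364
15–29: 2000 * 0.963 = 1926
30–44: 11400 * 0.96 = 10944
45+: 7900 * 0.956 + 8400 * 0.595 = 7552 + 4998 = 12550
End of period: [4364, 1926, 10944, 12550]
— Period 2 —
Births: 1926 * 0.134 = 258 ; 10944 * 0.359 = 3929 ⇒ total 4187
15–29: 4364 * 0.963 = 4203
30–44: 1926 * 0.96 = 1849
45+: 10944 * 0.956 + 12550 * 0.595 = 10462 + 7467 = 17929
End of period: [4187, 4203, 1849, 17929]
— Period 3 —
Births: 4203 * 0.134 = 563 ; 1849 * 0.359 = 664 ⇒ total 1227
15–29: 4187 * 0.963 = 4032
30–44: 4203 * 0.96 = 4035
45+: 1849 * 0.956 + 17929 * 0.595 = 1768 + 10668 = 12436
End of period: [1227, 4032, 4035, 12436]
— Period 4 —
Births: 4032 * 0.134 = 540 ; 4035 * 0.359 = 1449 ⇒ total 1989
15–29: 1227 * 0.963 = 1182
30–44: 4032 * 0.96 = 3871
45+: 4035 * 0.956 + 12436 * 0.595 = 3857 + 7399 = 11256
End of period: [1989, 1182, 3871, 11256]

1989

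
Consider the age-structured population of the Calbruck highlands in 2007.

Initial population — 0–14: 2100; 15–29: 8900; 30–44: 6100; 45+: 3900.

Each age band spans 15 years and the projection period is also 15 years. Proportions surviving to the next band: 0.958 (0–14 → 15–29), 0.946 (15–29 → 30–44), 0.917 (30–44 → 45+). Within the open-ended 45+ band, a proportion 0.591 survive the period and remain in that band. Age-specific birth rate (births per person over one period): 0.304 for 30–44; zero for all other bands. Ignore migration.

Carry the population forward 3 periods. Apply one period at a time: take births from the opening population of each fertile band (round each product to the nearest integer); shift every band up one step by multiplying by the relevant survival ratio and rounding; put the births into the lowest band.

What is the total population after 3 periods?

Call the groups 1 to 4, youngest first.
After projecting period 1:
Births: 6100 × 0.304 = 1854
Group 2: 2100 × 0.958 = 2012
Group 3: 8900 × 0.946 = 8419
Group 4: 6100 × 0.917 + 3900 × 0.591 = 5594 + 2305 = 7899
Population now: 0–14=1854, 15–29=2012, 30–44=8419, 45+=7899
After projecting period 2:
Births: 8419 × 0.304 = 2559
Group 2: 1854 × 0.958 = 1776
Group 3: 2012 × 0.946 = 1903
Group 4: 8419 × 0.917 + 7899 × 0.591 = 7720 + 4668 = 12388
Population now: 0–14=2559, 15–29=1776, 30–44=1903, 45+=12388
After projecting period 3:
Births: 1903 × 0.304 = 579
Group 2: 2559 × 0.958 = 2452
Group 3: 1776 × 0.946 = 1680
Group 4: 1903 × 0.917 + 12388 × 0.591 = 1745 + 7321 = 9066
Population now: 0–14=579, 15–29=2452, 30–44=1680, 45+=9066
Total after period 3: 579 + 2452 + 1680 + 9066 = 13777

13777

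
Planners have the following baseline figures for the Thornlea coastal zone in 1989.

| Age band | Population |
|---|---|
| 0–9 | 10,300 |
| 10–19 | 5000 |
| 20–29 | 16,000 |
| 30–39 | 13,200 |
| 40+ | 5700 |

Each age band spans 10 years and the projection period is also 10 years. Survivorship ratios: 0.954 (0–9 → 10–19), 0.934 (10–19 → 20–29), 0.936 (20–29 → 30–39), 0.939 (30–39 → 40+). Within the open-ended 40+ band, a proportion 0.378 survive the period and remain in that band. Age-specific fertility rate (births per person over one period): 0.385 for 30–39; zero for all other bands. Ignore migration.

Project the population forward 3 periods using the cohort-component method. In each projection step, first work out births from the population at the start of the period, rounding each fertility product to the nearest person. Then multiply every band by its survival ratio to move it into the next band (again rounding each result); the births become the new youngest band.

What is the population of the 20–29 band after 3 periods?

(Groups numbered youngest = 1 to oldest = 5.)
— Period 1 —
Births: 13200 × 0.385 = 5082
Group 2: 10300 × 0.954 = 9826
Group 3: 5000 × 0.934 = 4670
Group 4: 16000 × 0.936 = 14976
Group 5: 13200 × 0.939 + 5700 × 0.378 = 12395 + 2155 = 14550
Population now: 0–9=5082, 10–19=9826, 20–29=4670, 30–39=14976, 40+=14550
— Period 2 —
Births: 14976 × 0.385 = 5766
Group 2: 5082 × 0.954 = 4848
Group 3: 9826 × 0.934 = 9177
Group 4: 4670 × 0.936 = 4371
Group 5: 14976 × 0.939 + 14550 × 0.378 = 14062 + 5500 = 19562
Population now: 0–9=5766, 10–19=4848, 20–29=9177, 30–39=4371, 40+=19562
— Period 3 —
Births: 4371 × 0.385 = 1683
Group 2: 5766 × 0.954 = 5501
Group 3: 4848 × 0.934 = 4528
Group 4: 9177 × 0.936 = 8590
Group 5: 4371 × 0.939 + 19562 × 0.378 = 4104 + 7394 = 11498
Population now: 0–9=1683, 10–19=5501, 20–29=4528, 30–39=8590, 40+=11498

4528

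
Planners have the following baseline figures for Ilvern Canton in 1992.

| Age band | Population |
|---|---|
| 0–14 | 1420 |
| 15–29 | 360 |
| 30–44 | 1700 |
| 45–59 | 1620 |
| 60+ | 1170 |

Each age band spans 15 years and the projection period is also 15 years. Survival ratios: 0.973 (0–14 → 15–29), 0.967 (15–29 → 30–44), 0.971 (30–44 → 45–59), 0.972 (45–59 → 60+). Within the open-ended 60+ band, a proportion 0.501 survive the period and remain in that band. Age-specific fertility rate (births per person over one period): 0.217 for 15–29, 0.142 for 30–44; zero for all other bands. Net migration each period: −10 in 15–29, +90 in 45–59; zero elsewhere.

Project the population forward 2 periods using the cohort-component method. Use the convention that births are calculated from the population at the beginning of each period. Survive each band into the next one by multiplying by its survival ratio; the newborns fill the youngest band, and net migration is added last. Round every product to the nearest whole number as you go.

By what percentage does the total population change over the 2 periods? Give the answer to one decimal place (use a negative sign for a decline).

-17.4

[period 1]
Births: 360 * 0.217 = 78, 1700 * 0.142 = 241 → total 319
15–29: 1420 * 0.973 = 1382
30–44: 360 * 0.967 = 348
45–59: 1700 * 0.971 = 1651
60+: 1620 * 0.972 + 1170 * 0.501 = 1575 + 586 = 2161
Net migration: 15–29 − 10 → 1372; 45–59 + 90 → 1741
Giving 319 / 1372 / 348 / 1741 / 2161.
[period 2]
Births: 1372 * 0.217 = 298, 348 * 0.142 = 49 → total 347
15–29: 319 * 0.973 = 310
30–44: 1372 * 0.967 = 1327
45–59: 348 * 0.971 = 338
60+: 1741 * 0.972 + 2161 * 0.501 = 1692 + 1083 = 2775
Net migration: 15–29 − 10 → 300; 45–59 + 90 → 428
Giving 347 / 300 / 1327 / 428 / 2775.
Total: 6270 → 5177; change = -1093; percentage change = -17.4%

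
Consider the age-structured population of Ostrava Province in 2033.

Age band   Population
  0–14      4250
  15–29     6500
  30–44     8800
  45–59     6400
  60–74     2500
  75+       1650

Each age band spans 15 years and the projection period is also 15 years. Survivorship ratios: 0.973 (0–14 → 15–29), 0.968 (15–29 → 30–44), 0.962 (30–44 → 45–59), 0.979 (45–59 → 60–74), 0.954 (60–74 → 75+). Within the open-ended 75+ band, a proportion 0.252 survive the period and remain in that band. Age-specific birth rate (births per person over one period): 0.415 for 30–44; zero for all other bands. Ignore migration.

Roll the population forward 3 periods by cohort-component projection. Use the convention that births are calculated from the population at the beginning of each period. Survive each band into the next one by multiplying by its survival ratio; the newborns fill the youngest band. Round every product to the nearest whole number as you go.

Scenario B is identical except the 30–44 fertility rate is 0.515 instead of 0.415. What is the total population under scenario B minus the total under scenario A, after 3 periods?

After projecting period 1:
Births: 8800 × 0.415 = 3652
15–29: 4250 × 0.973 = 4135
30–44: 6500 × 0.968 = 6292
45–59: 8800 × 0.962 = 8466
60–74: 6400 × 0.979 = 6266
75+: 2500 × 0.954 + 1650 × 0.252 = 2385 + 416 = 2801
→ [3652, 4135, 6292, 8466, 6266, 2801]
After projecting period 2:
Births: 6292 × 0.415 = 2611
15–29: 3652 × 0.973 = 3553
30–44: 4135 × 0.968 = 4003
45–59: 6292 × 0.962 = 6053
60–74: 8466 × 0.979 = 8288
75+: 6266 × 0.954 + 2801 × 0.252 = 5978 + 706 = 6684
→ [2611, 3553, 4003, 6053, 8288, 6684]
After projecting period 3:
Births: 4003 × 0.415 = 1661
15–29: 2611 × 0.973 = 2541
30–44: 3553 × 0.968 = 3439
45–59: 4003 × 0.962 = 3851
60–74: 6053 × 0.979 = 5926
75+: 8288 × 0.954 + 6684 × 0.252 = 7907 + 1684 = 9591
→ [1661, 2541, 3439, 3851, 5926, 9591]
Scenario A total after 3 periods: 27009
Scenario B projection —
After projecting period 1:
Births: 8800 × 0.515 = 4532
15–29: 4250 × 0.973 = 4135
30–44: 6500 × 0.968 = 6292
45–59: 8800 × 0.962 = 8466
60–74: 6400 × 0.979 = 6266
75+: 2500 × 0.954 + 1650 × 0.252 = 2385 + 416 = 2801
→ [4532, 4135, 6292, 8466, 6266, 2801]
After projecting period 2:
Births: 6292 × 0.515 = 3240
15–29: 4532 × 0.973 = 4410
30–44: 4135 × 0.968 = 4003
45–59: 6292 × 0.962 = 6053
60–74: 8466 × 0.979 = 8288
75+: 6266 × 0.954 + 2801 × 0.252 = 5978 + 706 = 6684
→ [3240, 4410, 4003, 6053, 8288, 6684]
After projecting period 3:
Births: 4003 × 0.515 = 2062
15–29: 3240 × 0.973 = 3153
30–44: 4410 × 0.968 = 4269
45–59: 4003 × 0.962 = 3851
60–74: 6053 × 0.979 = 5926
75+: 8288 × 0.954 + 6684 × 0.252 = 7907 + 1684 = 9591
→ [2062, 3153, 4269, 3851, 5926, 9591]
Scenario B total after 3 periods: 28852
Difference B − A = 28852 − 27009 = 1843

1843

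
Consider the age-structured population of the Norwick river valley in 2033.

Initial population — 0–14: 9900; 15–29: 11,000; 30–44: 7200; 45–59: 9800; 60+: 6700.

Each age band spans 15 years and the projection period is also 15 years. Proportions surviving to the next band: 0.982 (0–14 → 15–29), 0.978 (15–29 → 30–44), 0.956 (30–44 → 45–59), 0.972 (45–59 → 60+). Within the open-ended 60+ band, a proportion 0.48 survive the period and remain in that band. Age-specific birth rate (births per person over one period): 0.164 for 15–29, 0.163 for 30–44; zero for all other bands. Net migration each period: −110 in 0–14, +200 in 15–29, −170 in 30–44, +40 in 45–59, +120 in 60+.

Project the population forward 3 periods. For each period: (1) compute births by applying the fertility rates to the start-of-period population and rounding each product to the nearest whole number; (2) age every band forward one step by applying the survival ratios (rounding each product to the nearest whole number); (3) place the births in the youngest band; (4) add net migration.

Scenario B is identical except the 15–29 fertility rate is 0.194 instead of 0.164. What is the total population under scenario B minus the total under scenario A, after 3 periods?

Period 1.
Births: 11000 * 0.164 = 1804 ; 7200 * 0.163 = 1174 → total 2978
15–29: 9900 * 0.982 = 9722
30–44: 11000 * 0.978 = 10758
45–59: 7200 * 0.956 = 6883
60+: 9800 * 0.972 + 6700 * 0.48 = 9526 + 3216 = 12742
Net migration: 0–14 − 110 → 2868; 15–29 + 200 → 9922; 30–44 − 170 → 10588; 45–59 + 40 → 6923; 60+ + 120 → 12862
Population now: 0–14=2868, 15–29=9922, 30–44=10588, 45–59=6923, 60+=12862
Period 2.
Births: 9922 * 0.164 = 1627 ; 10588 * 0.163 = 1726 → total 3353
15–29: 2868 * 0.982 = 2816
30–44: 9922 * 0.978 = 9704
45–59: 10588 * 0.956 = 10122
60+: 6923 * 0.972 + 12862 * 0.48 = 6729 + 6174 = 12903
Net migration: 0–14 − 110 → 3243; 15–29 + 200 → 3016; 30–44 − 170 → 9534; 45–59 + 40 → 10162; 60+ + 120 → 13023
Population now: 0–14=3243, 15–29=3016, 30–44=9534, 45–59=10162, 60+=13023
Period 3.
Births: 3016 * 0.164 = 495 ; 9534 * 0.163 = 1554 → total 2049
15–29: 3243 * 0.982 = 3185
30–44: 3016 * 0.978 = 2950
45–59: 9534 * 0.956 = 9115
60+: 10162 * 0.972 + 13023 * 0.48 = 9877 + 6251 = 16128
Net migration: 0–14 − 110 → 1939; 15–29 + 200 → 3385; 30–44 − 170 → 2780; 45–59 + 40 → 9155; 60+ + 120 → 16248
Population now: 0–14=1939, 15–29=3385, 30–44=2780, 45–59=9155, 60+=16248
Scenario A total after 3 periods: 33507
Scenario B projection —
Period 1.
Births: 11000 * 0.194 = 2134 ; 7200 * 0.163 = 1174 → total 3308
15–29: 9900 * 0.982 = 9722
30–44: 11000 * 0.978 = 10758
45–59: 7200 * 0.956 = 6883
60+: 9800 * 0.972 + 6700 * 0.48 = 9526 + 3216 = 12742
Net migration: 0–14 − 110 → 3198; 15–29 + 200 → 9922; 30–44 − 170 → 10588; 45–59 + 40 → 6923; 60+ + 120 → 12862
Population now: 0–14=3198, 15–29=9922, 30–44=10588, 45–59=6923, 60+=12862
Period 2.
Births: 9922 * 0.194 = 1925 ; 10588 * 0.163 = 1726 → total 3651
15–29: 3198 * 0.982 = 3140
30–44: 9922 * 0.978 = 9704
45–59: 10588 * 0.956 = 10122
60+: 6923 * 0.972 + 12862 * 0.48 = 6729 + 6174 = 12903
Net migration: 0–14 − 110 → 3541; 15–29 + 200 → 3340; 30–44 − 170 → 9534; 45–59 + 40 → 10162; 60+ + 120 → 13023
Population now: 0–14=3541, 15–29=3340, 30–44=9534, 45–59=10162, 60+=13023
Period 3.
Births: 3340 * 0.194 = 648 ; 9534 * 0.163 = 1554 → total 2202
15–29: 3541 * 0.982 = 3477
30–44: 3340 * 0.978 = 3267
45–59: 9534 * 0.956 = 9115
60+: 10162 * 0.972 + 13023 * 0.48 = 9877 + 6251 = 16128
Net migration: 0–14 − 110 → 2092; 15–29 + 200 → 3677; 30–44 − 170 → 3097; 45–59 + 40 → 9155; 60+ + 120 → 16248
Population now: 0–14=2092, 15–29=3677, 30–44=3097, 45–59=9155, 60+=16248
Scenario B total after 3 periods: 34269
Difference B − A = 34269 − 33507 = 762

762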